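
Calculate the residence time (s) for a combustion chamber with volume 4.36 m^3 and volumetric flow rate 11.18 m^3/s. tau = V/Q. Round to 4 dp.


tau = V / Q_flow
tau = 4.36 / 11.18 = 0.3900 s


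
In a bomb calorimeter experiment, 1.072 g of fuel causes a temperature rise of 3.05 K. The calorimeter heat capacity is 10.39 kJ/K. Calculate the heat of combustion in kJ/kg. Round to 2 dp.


Hc = C_cal * delta_T / m_fuel
Q_released = 10.39 * 3.05 = 31.6895 kJ
m_fuel = 1.072 g = 1.072/1000 kg = 0.001072 kg
Hc = 31.6895 / 0.001072 = 29561.10 kJ/kg


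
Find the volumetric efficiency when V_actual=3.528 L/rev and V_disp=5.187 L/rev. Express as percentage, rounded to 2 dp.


eta_v = (V_actual / V_disp) * 100
Ratio = 3.528 / 5.187 = 0.6802
eta_v = 0.6802 * 100 = 68.02%


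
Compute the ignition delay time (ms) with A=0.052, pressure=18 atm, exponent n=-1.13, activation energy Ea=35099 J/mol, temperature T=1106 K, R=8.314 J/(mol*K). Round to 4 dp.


tau = A * P^n * exp(Ea/(R*T))
P^n = 18^(-1.13) = 0.03815418
Ea/(R*T) = 35099/(8.314*1106) = 3.817065
exp(Ea/(R*T)) = 45.470572
tau = 0.052 * 0.03815418 * 45.470572 = 0.0902 ms


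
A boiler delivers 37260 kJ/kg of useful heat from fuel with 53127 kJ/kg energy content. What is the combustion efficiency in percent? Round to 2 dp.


Efficiency = (Q_useful / Q_fuel) * 100
Efficiency = (37260 / 53127) * 100
Efficiency = 0.7013 * 100 = 70.13%


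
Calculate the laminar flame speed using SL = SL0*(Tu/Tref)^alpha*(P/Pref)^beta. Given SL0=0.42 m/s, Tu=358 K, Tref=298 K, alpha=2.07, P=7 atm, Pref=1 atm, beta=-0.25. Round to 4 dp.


SL = SL0 * (Tu/Tref)^alpha * (P/Pref)^beta
T ratio = 358/298 = 1.20134228
(T ratio)^alpha = 1.20134228^2.07 = 1.461875
(P/Pref)^beta = 7^(-0.25) = 0.614788
SL = 0.42 * 1.461875 * 0.614788 = 0.3775 m/s


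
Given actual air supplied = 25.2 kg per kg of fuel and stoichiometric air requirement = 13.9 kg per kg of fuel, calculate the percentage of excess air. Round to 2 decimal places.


Excess air = actual - stoichiometric = 25.2 - 13.9 = 11.30 kg/kg fuel
Excess air % = (excess / stoich) * 100 = (11.30 / 13.9) * 100 = 81.29%


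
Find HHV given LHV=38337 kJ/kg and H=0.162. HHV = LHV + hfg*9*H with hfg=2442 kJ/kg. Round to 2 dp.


HHV = LHV + hfg * 9 * H
Water addition = 2442 * 9 * 0.162 = 3560.436 kJ/kg
HHV = 38337 + 3560.436 = 41897.44 kJ/kg


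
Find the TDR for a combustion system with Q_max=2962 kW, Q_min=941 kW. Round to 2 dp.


TDR = Q_max / Q_min
TDR = 2962 / 941 = 3.15


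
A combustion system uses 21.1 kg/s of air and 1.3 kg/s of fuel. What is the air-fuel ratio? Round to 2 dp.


AFR = m_air / m_fuel
AFR = 21.1 / 1.3 = 16.23


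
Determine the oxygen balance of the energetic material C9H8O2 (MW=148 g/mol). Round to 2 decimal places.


OB = -1600 * (2C + H/2 - O) / MW
Inner = 2*9 + 8/2 - 2 = 20.00
OB = -1600 * 20.00 / 148 = -216.22%


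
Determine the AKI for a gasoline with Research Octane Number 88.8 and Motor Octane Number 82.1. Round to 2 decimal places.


AKI = (RON + MON) / 2
AKI = (88.8 + 82.1) / 2
AKI = 170.9 / 2 = 85.45


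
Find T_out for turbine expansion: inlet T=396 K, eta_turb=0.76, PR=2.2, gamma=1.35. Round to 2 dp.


T_out = T_in * (1 - eta * (1 - PR^(-(gamma-1)/gamma)))
Exponent = -(1.35-1)/1.35 = -0.25925926
PR^exp = 2.2^(-0.25925926) = 0.81512413
Factor = 1 - 0.76*(1 - 0.81512413) = 0.85949434
T_out = 396 * 0.85949434 = 340.36 K


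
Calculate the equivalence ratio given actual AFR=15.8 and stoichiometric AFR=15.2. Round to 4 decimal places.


phi = AFR_stoich / AFR_actual
phi = 15.2 / 15.8 = 0.9620


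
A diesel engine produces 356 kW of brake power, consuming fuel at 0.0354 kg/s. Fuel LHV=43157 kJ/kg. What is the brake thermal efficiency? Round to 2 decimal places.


eta_BTE = (BP / (mf * LHV)) * 100
Denominator = 0.0354 * 43157 = 1527.7578 kW
eta_BTE = (356 / 1527.7578) * 100 = 23.30%


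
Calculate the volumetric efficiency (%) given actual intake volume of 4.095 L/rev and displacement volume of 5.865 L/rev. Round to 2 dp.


eta_v = (V_actual / V_disp) * 100
Ratio = 4.095 / 5.865 = 0.6982
eta_v = 0.6982 * 100 = 69.82%


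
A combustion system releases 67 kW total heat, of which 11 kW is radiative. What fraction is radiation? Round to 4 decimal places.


f_rad = Q_rad / Q_total
f_rad = 11 / 67 = 0.1642


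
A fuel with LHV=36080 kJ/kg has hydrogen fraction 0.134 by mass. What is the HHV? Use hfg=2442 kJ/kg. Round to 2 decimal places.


HHV = LHV + hfg * 9 * H
Water addition = 2442 * 9 * 0.134 = 2945.052 kJ/kg
HHV = 36080 + 2945.052 = 39025.05 kJ/kg


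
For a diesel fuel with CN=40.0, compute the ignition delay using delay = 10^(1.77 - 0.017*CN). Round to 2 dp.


delay = 10^(1.77 - 0.017*CN)
Exponent = 1.77 - 0.017*40.0 = 1.0900
delay = 10^1.0900 = 12.30 ms


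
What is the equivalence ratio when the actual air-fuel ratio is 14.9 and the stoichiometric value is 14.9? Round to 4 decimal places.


phi = AFR_stoich / AFR_actual
phi = 14.9 / 14.9 = 1.0000


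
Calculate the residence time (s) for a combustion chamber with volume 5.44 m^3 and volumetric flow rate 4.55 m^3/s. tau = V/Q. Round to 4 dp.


tau = V / Q_flow
tau = 5.44 / 4.55 = 1.1956 s


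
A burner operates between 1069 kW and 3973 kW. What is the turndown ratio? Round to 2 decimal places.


TDR = Q_max / Q_min
TDR = 3973 / 1069 = 3.72


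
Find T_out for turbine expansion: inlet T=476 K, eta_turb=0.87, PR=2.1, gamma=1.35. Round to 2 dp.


T_out = T_in * (1 - eta * (1 - PR^(-(gamma-1)/gamma)))
Exponent = -(1.35-1)/1.35 = -0.25925926
PR^exp = 2.1^(-0.25925926) = 0.82501466
Factor = 1 - 0.87*(1 - 0.82501466) = 0.84776275
T_out = 476 * 0.84776275 = 403.54 K


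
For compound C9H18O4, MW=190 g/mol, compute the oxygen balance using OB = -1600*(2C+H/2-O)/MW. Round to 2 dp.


OB = -1600 * (2C + H/2 - O) / MW
Inner = 2*9 + 18/2 - 4 = 23.00
OB = -1600 * 23.00 / 190 = -193.68%


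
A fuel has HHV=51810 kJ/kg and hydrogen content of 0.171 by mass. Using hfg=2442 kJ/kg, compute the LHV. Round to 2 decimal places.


LHV = HHV - hfg * 9 * H
Water correction = 2442 * 9 * 0.171 = 3758.238 kJ/kg
LHV = 51810 - 3758.238 = 48051.76 kJ/kg


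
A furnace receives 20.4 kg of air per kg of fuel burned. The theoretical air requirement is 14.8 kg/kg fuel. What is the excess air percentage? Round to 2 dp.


Excess air = actual - stoichiometric = 20.4 - 14.8 = 5.60 kg/kg fuel
Excess air % = (excess / stoich) * 100 = (5.60 / 14.8) * 100 = 37.84%


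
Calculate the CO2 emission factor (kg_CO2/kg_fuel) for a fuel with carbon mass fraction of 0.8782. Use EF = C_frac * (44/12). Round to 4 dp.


EF = C_frac * (M_CO2 / M_C)
EF = 0.8782 * (44/12)
EF = 0.8782 * 3.666667 = 3.2201 kg_CO2/kg_fuel


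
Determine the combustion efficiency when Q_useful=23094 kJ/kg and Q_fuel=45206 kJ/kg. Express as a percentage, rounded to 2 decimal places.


Efficiency = (Q_useful / Q_fuel) * 100
Efficiency = (23094 / 45206) * 100
Efficiency = 0.5109 * 100 = 51.09%


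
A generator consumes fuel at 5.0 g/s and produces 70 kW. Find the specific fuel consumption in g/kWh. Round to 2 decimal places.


SFC = (mf / BP) * 3600
Rate = 5.0 / 70 = 0.071429 g/(s*kW)
SFC = 0.071429 * 3600 = 257.14 g/kWh


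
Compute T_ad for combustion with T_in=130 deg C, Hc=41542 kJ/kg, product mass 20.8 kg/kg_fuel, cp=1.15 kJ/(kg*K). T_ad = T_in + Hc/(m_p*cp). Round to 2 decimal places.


T_ad = T_in + Hc / (m_p * cp)
Denominator = 20.8 * 1.15 = 23.9200
Temperature rise = 41542 / 23.9200 = 1736.71 K
T_ad = 130 + 1736.71 = 1866.71 deg C


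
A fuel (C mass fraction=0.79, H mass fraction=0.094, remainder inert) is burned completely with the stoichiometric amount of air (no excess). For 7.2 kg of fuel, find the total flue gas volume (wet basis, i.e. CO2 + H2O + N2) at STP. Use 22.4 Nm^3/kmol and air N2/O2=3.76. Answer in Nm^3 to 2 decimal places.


Per kg fuel: CO2 = (C/12 kmol)*22.4 = (0.79/12)*22.4 = 1.47467 Nm^3
Per kg fuel: H2O = (H/2 kmol)*22.4 = (0.094/2)*22.4 = 1.05280 Nm^3
O2 needed per kg fuel = C/12 + H/4 = 0.79/12 + 0.094/4 = 0.08933333 kmol
Per kg fuel: N2 = O2*3.76*22.4 = 0.08933333*3.76*22.4 = 7.52401 Nm^3
Total per kg = 1.47467 + 1.05280 + 7.52401 = 10.05148 Nm^3
Total = 10.05148 * 7.2 = 72.37 Nm^3


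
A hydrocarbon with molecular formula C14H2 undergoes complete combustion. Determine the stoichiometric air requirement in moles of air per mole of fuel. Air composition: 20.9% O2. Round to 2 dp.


Balanced combustion: C14H2 + 14.5 O2 -> 14 CO2 + 1 H2O
O2 needed = C + H/4 = 14 + 2/4 = 14.50 moles
Air moles = O2 / 0.209 = 14.50 / 0.209 = 69.38 moles air


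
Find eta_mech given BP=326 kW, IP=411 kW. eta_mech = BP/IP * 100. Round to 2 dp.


eta_mech = (BP / IP) * 100
Ratio = 326 / 411 = 0.7932
eta_mech = 0.7932 * 100 = 79.32%


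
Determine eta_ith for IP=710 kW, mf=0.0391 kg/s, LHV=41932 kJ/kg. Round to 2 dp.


eta_ith = (IP / (mf * LHV)) * 100
Denominator = 0.0391 * 41932 = 1639.5412 kW
eta_ith = (710 / 1639.5412) * 100 = 43.30%


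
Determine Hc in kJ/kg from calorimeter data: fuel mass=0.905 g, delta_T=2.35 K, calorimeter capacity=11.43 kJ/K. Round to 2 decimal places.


Hc = C_cal * delta_T / m_fuel
Q_released = 11.43 * 2.35 = 26.8605 kJ
m_fuel = 0.905 g = 0.905/1000 kg = 0.000905 kg
Hc = 26.8605 / 0.000905 = 29680.11 kJ/kg


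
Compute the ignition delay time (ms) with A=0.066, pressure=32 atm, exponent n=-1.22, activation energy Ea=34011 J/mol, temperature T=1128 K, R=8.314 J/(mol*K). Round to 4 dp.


tau = A * P^n * exp(Ea/(R*T))
P^n = 32^(-1.22) = 0.01457864
Ea/(R*T) = 34011/(8.314*1128) = 3.626605
exp(Ea/(R*T)) = 37.585007
tau = 0.066 * 0.01457864 * 37.585007 = 0.0362 ms


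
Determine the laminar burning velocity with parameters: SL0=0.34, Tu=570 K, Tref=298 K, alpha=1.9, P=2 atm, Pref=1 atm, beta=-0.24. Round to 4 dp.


SL = SL0 * (Tu/Tref)^alpha * (P/Pref)^beta
T ratio = 570/298 = 1.91275168
(T ratio)^alpha = 1.91275168^1.9 = 3.428872
(P/Pref)^beta = 2^(-0.24) = 0.846745
SL = 0.34 * 3.428872 * 0.846745 = 0.9871 m/s


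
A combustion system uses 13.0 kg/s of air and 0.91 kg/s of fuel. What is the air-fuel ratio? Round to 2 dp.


AFR = m_air / m_fuel
AFR = 13.0 / 0.91 = 14.29


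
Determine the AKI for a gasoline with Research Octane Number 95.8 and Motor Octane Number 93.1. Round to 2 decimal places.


AKI = (RON + MON) / 2
AKI = (95.8 + 93.1) / 2
AKI = 188.9 / 2 = 94.45


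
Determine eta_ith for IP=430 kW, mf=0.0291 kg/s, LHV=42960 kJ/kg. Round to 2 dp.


eta_ith = (IP / (mf * LHV)) * 100
Denominator = 0.0291 * 42960 = 1250.1360 kW
eta_ith = (430 / 1250.1360) * 100 = 34.40%


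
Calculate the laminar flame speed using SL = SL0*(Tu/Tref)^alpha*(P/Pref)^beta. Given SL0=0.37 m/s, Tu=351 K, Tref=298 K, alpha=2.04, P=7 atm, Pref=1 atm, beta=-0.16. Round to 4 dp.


SL = SL0 * (Tu/Tref)^alpha * (P/Pref)^beta
T ratio = 351/298 = 1.17785235
(T ratio)^alpha = 1.17785235^2.04 = 1.396450
(P/Pref)^beta = 7^(-0.16) = 0.732461
SL = 0.37 * 1.396450 * 0.732461 = 0.3785 m/s


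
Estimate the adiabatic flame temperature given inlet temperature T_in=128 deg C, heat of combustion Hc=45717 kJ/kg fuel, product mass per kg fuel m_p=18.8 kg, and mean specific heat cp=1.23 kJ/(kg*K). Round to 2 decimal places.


T_ad = T_in + Hc / (m_p * cp)
Denominator = 18.8 * 1.23 = 23.1240
Temperature rise = 45717 / 23.1240 = 1977.04 K
T_ad = 128 + 1977.04 = 2105.04 deg C


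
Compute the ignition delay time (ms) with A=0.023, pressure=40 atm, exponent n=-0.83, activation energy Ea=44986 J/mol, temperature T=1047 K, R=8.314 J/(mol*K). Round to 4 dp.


tau = A * P^n * exp(Ea/(R*T))
P^n = 40^(-0.83) = 0.04680478
Ea/(R*T) = 44986/(8.314*1047) = 5.167978
exp(Ea/(R*T)) = 175.559541
tau = 0.023 * 0.04680478 * 175.559541 = 0.1890 ms


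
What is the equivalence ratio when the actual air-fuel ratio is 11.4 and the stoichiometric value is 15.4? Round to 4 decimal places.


phi = AFR_stoich / AFR_actual
phi = 15.4 / 11.4 = 1.3509


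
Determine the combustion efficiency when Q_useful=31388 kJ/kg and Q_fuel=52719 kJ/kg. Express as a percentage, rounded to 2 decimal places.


Efficiency = (Q_useful / Q_fuel) * 100
Efficiency = (31388 / 52719) * 100
Efficiency = 0.5954 * 100 = 59.54%


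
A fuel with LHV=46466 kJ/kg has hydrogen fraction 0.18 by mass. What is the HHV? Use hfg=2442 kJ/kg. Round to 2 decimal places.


HHV = LHV + hfg * 9 * H
Water addition = 2442 * 9 * 0.18 = 3956.040 kJ/kg
HHV = 46466 + 3956.040 = 50422.04 kJ/kg


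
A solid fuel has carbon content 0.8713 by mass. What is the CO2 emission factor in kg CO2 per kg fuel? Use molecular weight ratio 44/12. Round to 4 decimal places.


EF = C_frac * (M_CO2 / M_C)
EF = 0.8713 * (44/12)
EF = 0.8713 * 3.666667 = 3.1948 kg_CO2/kg_fuel


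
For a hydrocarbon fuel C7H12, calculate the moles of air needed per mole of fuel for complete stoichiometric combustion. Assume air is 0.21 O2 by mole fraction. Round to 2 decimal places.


Balanced combustion: C7H12 + 10 O2 -> 7 CO2 + 6 H2O
O2 needed = C + H/4 = 7 + 12/4 = 10.00 moles
Air moles = O2 / 0.21 = 10.00 / 0.21 = 47.62 moles air


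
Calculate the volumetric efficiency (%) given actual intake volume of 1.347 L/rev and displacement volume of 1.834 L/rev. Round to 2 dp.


eta_v = (V_actual / V_disp) * 100
Ratio = 1.347 / 1.834 = 0.7345
eta_v = 0.7345 * 100 = 73.45%


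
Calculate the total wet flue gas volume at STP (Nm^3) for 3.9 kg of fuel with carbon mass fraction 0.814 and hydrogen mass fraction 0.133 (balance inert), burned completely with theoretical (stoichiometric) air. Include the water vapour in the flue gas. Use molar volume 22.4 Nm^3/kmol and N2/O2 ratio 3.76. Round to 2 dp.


Per kg fuel: CO2 = (C/12 kmol)*22.4 = (0.814/12)*22.4 = 1.51947 Nm^3
Per kg fuel: H2O = (H/2 kmol)*22.4 = (0.133/2)*22.4 = 1.48960 Nm^3
O2 needed per kg fuel = C/12 + H/4 = 0.814/12 + 0.133/4 = 0.10108333 kmol
Per kg fuel: N2 = O2*3.76*22.4 = 0.10108333*3.76*22.4 = 8.51364 Nm^3
Total per kg = 1.51947 + 1.48960 + 8.51364 = 11.52271 Nm^3
Total = 11.52271 * 3.9 = 44.94 Nm^3


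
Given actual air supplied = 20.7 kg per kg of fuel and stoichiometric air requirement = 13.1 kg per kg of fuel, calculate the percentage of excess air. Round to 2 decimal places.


Excess air = actual - stoichiometric = 20.7 - 13.1 = 7.60 kg/kg fuel
Excess air % = (excess / stoich) * 100 = (7.60 / 13.1) * 100 = 58.02%


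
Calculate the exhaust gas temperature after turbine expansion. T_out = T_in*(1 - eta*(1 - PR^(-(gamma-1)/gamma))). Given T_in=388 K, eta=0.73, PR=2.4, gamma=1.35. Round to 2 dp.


T_out = T_in * (1 - eta * (1 - PR^(-(gamma-1)/gamma)))
Exponent = -(1.35-1)/1.35 = -0.25925926
PR^exp = 2.4^(-0.25925926) = 0.79694200
Factor = 1 - 0.73*(1 - 0.79694200) = 0.85176766
T_out = 388 * 0.85176766 = 330.49 K


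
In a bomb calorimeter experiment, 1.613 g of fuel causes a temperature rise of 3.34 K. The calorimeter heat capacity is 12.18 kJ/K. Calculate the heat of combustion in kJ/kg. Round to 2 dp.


Hc = C_cal * delta_T / m_fuel
Q_released = 12.18 * 3.34 = 40.6812 kJ
m_fuel = 1.613 g = 1.613/1000 kg = 0.001613 kg
Hc = 40.6812 / 0.001613 = 25220.83 kJ/kg


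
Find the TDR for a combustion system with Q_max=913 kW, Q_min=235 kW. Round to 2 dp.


TDR = Q_max / Q_min
TDR = 913 / 235 = 3.89


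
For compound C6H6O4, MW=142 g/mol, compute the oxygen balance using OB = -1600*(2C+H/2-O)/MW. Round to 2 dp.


OB = -1600 * (2C + H/2 - O) / MW
Inner = 2*6 + 6/2 - 4 = 11.00
OB = -1600 * 11.00 / 142 = -123.94%


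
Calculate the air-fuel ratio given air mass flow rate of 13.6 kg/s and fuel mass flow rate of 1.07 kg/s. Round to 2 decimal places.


AFR = m_air / m_fuel
AFR = 13.6 / 1.07 = 12.71


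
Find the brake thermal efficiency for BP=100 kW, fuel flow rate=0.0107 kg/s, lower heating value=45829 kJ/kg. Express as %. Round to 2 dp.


eta_BTE = (BP / (mf * LHV)) * 100
Denominator = 0.0107 * 45829 = 490.3703 kW
eta_BTE = (100 / 490.3703) * 100 = 20.39%


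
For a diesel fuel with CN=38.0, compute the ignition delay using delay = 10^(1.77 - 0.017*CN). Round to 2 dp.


delay = 10^(1.77 - 0.017*CN)
Exponent = 1.77 - 0.017*38.0 = 1.1240
delay = 10^1.1240 = 13.30 ms


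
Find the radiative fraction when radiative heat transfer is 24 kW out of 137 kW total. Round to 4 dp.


f_rad = Q_rad / Q_total
f_rad = 24 / 137 = 0.1752


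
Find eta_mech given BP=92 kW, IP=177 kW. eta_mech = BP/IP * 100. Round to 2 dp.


eta_mech = (BP / IP) * 100
Ratio = 92 / 177 = 0.5198
eta_mech = 0.5198 * 100 = 51.98%


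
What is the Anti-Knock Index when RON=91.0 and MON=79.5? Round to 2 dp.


AKI = (RON + MON) / 2
AKI = (91.0 + 79.5) / 2
AKI = 170.5 / 2 = 85.25


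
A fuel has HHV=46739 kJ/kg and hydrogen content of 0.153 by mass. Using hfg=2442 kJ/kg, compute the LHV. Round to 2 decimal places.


LHV = HHV - hfg * 9 * H
Water correction = 2442 * 9 * 0.153 = 3362.634 kJ/kg
LHV = 46739 - 3362.634 = 43376.37 kJ/kg


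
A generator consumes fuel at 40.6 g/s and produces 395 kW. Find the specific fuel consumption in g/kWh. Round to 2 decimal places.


SFC = (mf / BP) * 3600
Rate = 40.6 / 395 = 0.102785 g/(s*kW)
SFC = 0.102785 * 3600 = 370.03 g/kWh


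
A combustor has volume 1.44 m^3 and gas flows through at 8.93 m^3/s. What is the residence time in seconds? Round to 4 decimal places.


tau = V / Q_flow
tau = 1.44 / 8.93 = 0.1613 s


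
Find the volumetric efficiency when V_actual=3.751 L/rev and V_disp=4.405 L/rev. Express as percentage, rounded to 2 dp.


eta_v = (V_actual / V_disp) * 100
Ratio = 3.751 / 4.405 = 0.8515
eta_v = 0.8515 * 100 = 85.15%


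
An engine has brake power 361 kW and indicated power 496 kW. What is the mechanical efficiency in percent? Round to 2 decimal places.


eta_mech = (BP / IP) * 100
Ratio = 361 / 496 = 0.7278
eta_mech = 0.7278 * 100 = 72.78%


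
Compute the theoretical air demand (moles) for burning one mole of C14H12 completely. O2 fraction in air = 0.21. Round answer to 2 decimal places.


Balanced combustion: C14H12 + 17 O2 -> 14 CO2 + 6 H2O
O2 needed = C + H/4 = 14 + 12/4 = 17.00 moles
Air moles = O2 / 0.21 = 17.00 / 0.21 = 80.95 moles air


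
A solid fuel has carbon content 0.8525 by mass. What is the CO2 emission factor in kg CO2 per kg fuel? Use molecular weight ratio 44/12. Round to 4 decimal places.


EF = C_frac * (M_CO2 / M_C)
EF = 0.8525 * (44/12)
EF = 0.8525 * 3.666667 = 3.1258 kg_CO2/kg_fuel


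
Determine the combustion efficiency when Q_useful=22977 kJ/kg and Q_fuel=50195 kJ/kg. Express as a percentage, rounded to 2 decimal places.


Efficiency = (Q_useful / Q_fuel) * 100
Efficiency = (22977 / 50195) * 100
Efficiency = 0.4578 * 100 = 45.78%


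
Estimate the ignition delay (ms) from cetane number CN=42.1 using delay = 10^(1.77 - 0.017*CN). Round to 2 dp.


delay = 10^(1.77 - 0.017*CN)
Exponent = 1.77 - 0.017*42.1 = 1.0543
delay = 10^1.0543 = 11.33 ms


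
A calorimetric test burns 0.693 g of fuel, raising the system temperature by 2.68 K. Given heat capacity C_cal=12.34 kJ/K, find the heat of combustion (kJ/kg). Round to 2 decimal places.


Hc = C_cal * delta_T / m_fuel
Q_released = 12.34 * 2.68 = 33.0712 kJ
m_fuel = 0.693 g = 0.693/1000 kg = 0.000693 kg
Hc = 33.0712 / 0.000693 = 47721.79 kJ/kg


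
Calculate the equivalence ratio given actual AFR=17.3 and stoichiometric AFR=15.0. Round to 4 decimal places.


phi = AFR_stoich / AFR_actual
phi = 15.0 / 17.3 = 0.8671


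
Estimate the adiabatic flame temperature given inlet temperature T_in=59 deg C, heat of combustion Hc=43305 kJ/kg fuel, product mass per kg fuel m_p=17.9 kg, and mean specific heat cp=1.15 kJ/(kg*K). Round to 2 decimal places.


T_ad = T_in + Hc / (m_p * cp)
Denominator = 17.9 * 1.15 = 20.5850
Temperature rise = 43305 / 20.5850 = 2103.72 K
T_ad = 59 + 2103.72 = 2162.72 deg C


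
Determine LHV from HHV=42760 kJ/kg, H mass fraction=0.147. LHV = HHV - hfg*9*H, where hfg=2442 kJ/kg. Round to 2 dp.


LHV = HHV - hfg * 9 * H
Water correction = 2442 * 9 * 0.147 = 3230.766 kJ/kg
LHV = 42760 - 3230.766 = 39529.23 kJ/kg


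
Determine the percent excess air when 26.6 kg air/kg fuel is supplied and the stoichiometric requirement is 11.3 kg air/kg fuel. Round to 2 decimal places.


Excess air = actual - stoichiometric = 26.6 - 11.3 = 15.30 kg/kg fuel
Excess air % = (excess / stoich) * 100 = (15.30 / 11.3) * 100 = 135.40%


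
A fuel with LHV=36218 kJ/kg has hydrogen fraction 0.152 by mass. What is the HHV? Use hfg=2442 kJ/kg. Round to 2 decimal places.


HHV = LHV + hfg * 9 * H
Water addition = 2442 * 9 * 0.152 = 3340.656 kJ/kg
HHV = 36218 + 3340.656 = 39558.66 kJ/kg


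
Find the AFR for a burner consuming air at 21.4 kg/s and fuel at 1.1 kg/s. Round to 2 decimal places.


AFR = m_air / m_fuel
AFR = 21.4 / 1.1 = 19.45


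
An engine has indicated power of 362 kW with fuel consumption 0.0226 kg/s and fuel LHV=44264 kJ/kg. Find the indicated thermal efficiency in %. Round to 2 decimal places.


eta_ith = (IP / (mf * LHV)) * 100
Denominator = 0.0226 * 44264 = 1000.3664 kW
eta_ith = (362 / 1000.3664) * 100 = 36.19%


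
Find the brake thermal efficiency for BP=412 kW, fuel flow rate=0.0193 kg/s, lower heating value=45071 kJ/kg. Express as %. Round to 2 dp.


eta_BTE = (BP / (mf * LHV)) * 100
Denominator = 0.0193 * 45071 = 869.8703 kW
eta_BTE = (412 / 869.8703) * 100 = 47.36%


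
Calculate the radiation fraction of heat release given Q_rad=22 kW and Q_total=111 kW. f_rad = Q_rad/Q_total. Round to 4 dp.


f_rad = Q_rad / Q_total
f_rad = 22 / 111 = 0.1982


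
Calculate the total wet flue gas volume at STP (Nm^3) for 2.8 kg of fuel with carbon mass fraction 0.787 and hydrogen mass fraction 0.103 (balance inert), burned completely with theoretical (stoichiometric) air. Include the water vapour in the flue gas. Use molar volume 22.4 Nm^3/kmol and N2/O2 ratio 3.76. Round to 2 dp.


Per kg fuel: CO2 = (C/12 kmol)*22.4 = (0.787/12)*22.4 = 1.46907 Nm^3
Per kg fuel: H2O = (H/2 kmol)*22.4 = (0.103/2)*22.4 = 1.15360 Nm^3
O2 needed per kg fuel = C/12 + H/4 = 0.787/12 + 0.103/4 = 0.09133333 kmol
Per kg fuel: N2 = O2*3.76*22.4 = 0.09133333*3.76*22.4 = 7.69246 Nm^3
Total per kg = 1.46907 + 1.15360 + 7.69246 = 10.31513 Nm^3
Total = 10.31513 * 2.8 = 28.88 Nm^3


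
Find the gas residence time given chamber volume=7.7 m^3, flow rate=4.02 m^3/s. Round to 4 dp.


tau = V / Q_flow
tau = 7.7 / 4.02 = 1.9154 s


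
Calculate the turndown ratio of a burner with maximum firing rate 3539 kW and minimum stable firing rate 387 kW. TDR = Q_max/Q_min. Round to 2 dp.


TDR = Q_max / Q_min
TDR = 3539 / 387 = 9.14


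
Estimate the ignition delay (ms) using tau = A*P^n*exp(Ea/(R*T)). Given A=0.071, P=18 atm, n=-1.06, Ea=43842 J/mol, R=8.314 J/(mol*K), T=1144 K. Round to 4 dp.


tau = A * P^n * exp(Ea/(R*T))
P^n = 18^(-1.06) = 0.04671014
Ea/(R*T) = 43842/(8.314*1144) = 4.609505
exp(Ea/(R*T)) = 100.434446
tau = 0.071 * 0.04671014 * 100.434446 = 0.3331 ms


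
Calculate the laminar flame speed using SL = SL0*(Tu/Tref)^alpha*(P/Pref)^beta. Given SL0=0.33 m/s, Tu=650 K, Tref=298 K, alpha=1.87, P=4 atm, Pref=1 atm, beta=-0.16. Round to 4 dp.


SL = SL0 * (Tu/Tref)^alpha * (P/Pref)^beta
T ratio = 650/298 = 2.18120805
(T ratio)^alpha = 2.18120805^1.87 = 4.298962
(P/Pref)^beta = 4^(-0.16) = 0.801070
SL = 0.33 * 4.298962 * 0.801070 = 1.1364 m/s


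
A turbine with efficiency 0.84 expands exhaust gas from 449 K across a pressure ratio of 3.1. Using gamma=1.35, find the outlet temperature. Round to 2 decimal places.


T_out = T_in * (1 - eta * (1 - PR^(-(gamma-1)/gamma)))
Exponent = -(1.35-1)/1.35 = -0.25925926
PR^exp = 3.1^(-0.25925926) = 0.74577862
Factor = 1 - 0.84*(1 - 0.74577862) = 0.78645404
T_out = 449 * 0.78645404 = 353.12 K


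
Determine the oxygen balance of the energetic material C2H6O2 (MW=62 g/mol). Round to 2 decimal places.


OB = -1600 * (2C + H/2 - O) / MW
Inner = 2*2 + 6/2 - 2 = 5.00
OB = -1600 * 5.00 / 62 = -129.03%


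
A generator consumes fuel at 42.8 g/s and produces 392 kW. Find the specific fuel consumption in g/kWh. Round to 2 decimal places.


SFC = (mf / BP) * 3600
Rate = 42.8 / 392 = 0.109184 g/(s*kW)
SFC = 0.109184 * 3600 = 393.06 g/kWh


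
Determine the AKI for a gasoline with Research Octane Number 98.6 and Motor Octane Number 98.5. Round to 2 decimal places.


AKI = (RON + MON) / 2
AKI = (98.6 + 98.5) / 2
AKI = 197.1 / 2 = 98.55


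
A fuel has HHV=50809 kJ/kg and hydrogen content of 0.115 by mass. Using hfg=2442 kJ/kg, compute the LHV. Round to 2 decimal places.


LHV = HHV - hfg * 9 * H
Water correction = 2442 * 9 * 0.115 = 2527.470 kJ/kg
LHV = 50809 - 2527.470 = 48281.53 kJ/kg


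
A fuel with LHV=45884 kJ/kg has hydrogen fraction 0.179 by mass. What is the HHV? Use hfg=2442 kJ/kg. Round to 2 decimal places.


HHV = LHV + hfg * 9 * H
Water addition = 2442 * 9 * 0.179 = 3934.062 kJ/kg
HHV = 45884 + 3934.062 = 49818.06 kJ/kg


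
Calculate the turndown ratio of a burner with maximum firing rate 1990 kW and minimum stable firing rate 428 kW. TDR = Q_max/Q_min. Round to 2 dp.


TDR = Q_max / Q_min
TDR = 1990 / 428 = 4.65


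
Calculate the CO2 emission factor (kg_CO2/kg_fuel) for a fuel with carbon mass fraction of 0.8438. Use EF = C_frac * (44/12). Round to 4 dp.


EF = C_frac * (M_CO2 / M_C)
EF = 0.8438 * (44/12)
EF = 0.8438 * 3.666667 = 3.0939 kg_CO2/kg_fuel


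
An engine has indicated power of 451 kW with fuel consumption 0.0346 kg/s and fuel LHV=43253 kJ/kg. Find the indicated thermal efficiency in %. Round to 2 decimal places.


eta_ith = (IP / (mf * LHV)) * 100
Denominator = 0.0346 * 43253 = 1496.5538 kW
eta_ith = (451 / 1496.5538) * 100 = 30.14%


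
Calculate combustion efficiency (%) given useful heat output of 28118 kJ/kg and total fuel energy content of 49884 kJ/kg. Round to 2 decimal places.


Efficiency = (Q_useful / Q_fuel) * 100
Efficiency = (28118 / 49884) * 100
Efficiency = 0.5637 * 100 = 56.37%


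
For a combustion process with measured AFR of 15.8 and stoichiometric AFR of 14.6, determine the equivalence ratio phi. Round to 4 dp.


phi = AFR_stoich / AFR_actual
phi = 14.6 / 15.8 = 0.9241


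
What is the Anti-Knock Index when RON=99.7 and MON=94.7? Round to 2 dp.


AKI = (RON + MON) / 2
AKI = (99.7 + 94.7) / 2
AKI = 194.4 / 2 = 97.20


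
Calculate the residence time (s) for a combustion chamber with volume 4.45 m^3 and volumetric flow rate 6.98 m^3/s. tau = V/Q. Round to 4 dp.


tau = V / Q_flow
tau = 4.45 / 6.98 = 0.6375 s


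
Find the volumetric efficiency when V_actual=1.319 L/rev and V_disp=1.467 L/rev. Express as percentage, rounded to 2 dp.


eta_v = (V_actual / V_disp) * 100
Ratio = 1.319 / 1.467 = 0.8991
eta_v = 0.8991 * 100 = 89.91%


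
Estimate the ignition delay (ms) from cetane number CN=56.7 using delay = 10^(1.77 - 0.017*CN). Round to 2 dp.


delay = 10^(1.77 - 0.017*CN)
Exponent = 1.77 - 0.017*56.7 = 0.8061
delay = 10^0.8061 = 6.40 ms


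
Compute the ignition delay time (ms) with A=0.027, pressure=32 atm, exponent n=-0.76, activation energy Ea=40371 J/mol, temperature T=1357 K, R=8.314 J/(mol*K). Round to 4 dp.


tau = A * P^n * exp(Ea/(R*T))
P^n = 32^(-0.76) = 0.07179365
Ea/(R*T) = 40371/(8.314*1357) = 3.578324
exp(Ea/(R*T)) = 35.813461
tau = 0.027 * 0.07179365 * 35.813461 = 0.0694 ms


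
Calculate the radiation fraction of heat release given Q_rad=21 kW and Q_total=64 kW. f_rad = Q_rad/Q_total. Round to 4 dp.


f_rad = Q_rad / Q_total
f_rad = 21 / 64 = 0.3281


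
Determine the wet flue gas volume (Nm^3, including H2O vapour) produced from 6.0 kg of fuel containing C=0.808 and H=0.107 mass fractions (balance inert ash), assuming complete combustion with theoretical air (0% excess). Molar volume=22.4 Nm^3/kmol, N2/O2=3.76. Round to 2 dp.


Per kg fuel: CO2 = (C/12 kmol)*22.4 = (0.808/12)*22.4 = 1.50827 Nm^3
Per kg fuel: H2O = (H/2 kmol)*22.4 = (0.107/2)*22.4 = 1.19840 Nm^3
O2 needed per kg fuel = C/12 + H/4 = 0.808/12 + 0.107/4 = 0.09408333 kmol
Per kg fuel: N2 = O2*3.76*22.4 = 0.09408333*3.76*22.4 = 7.92407 Nm^3
Total per kg = 1.50827 + 1.19840 + 7.92407 = 10.63074 Nm^3
Total = 10.63074 * 6.0 = 63.78 Nm^3


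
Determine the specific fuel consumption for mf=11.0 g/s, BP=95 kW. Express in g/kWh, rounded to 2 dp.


SFC = (mf / BP) * 3600
Rate = 11.0 / 95 = 0.115789 g/(s*kW)
SFC = 0.115789 * 3600 = 416.84 g/kWh


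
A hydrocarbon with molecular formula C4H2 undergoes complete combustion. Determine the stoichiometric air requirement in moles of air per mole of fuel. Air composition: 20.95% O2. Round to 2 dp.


Balanced combustion: C4H2 + 4.5 O2 -> 4 CO2 + 1 H2O
O2 needed = C + H/4 = 4 + 2/4 = 4.50 moles
Air moles = O2 / 0.2095 = 4.50 / 0.2095 = 21.48 moles air


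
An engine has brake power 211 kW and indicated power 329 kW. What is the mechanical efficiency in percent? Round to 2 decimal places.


eta_mech = (BP / IP) * 100
Ratio = 211 / 329 = 0.6413
eta_mech = 0.6413 * 100 = 64.13%


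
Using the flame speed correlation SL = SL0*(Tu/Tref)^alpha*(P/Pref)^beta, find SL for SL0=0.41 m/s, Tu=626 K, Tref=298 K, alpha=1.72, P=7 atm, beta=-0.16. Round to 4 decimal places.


SL = SL0 * (Tu/Tref)^alpha * (P/Pref)^beta
T ratio = 626/298 = 2.10067114
(T ratio)^alpha = 2.10067114^1.72 = 3.584725
(P/Pref)^beta = 7^(-0.16) = 0.732461
SL = 0.41 * 3.584725 * 0.732461 = 1.0765 m/s


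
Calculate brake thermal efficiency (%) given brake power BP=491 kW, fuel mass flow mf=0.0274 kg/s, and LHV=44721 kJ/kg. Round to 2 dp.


eta_BTE = (BP / (mf * LHV)) * 100
Denominator = 0.0274 * 44721 = 1225.3554 kW
eta_BTE = (491 / 1225.3554) * 100 = 40.07%


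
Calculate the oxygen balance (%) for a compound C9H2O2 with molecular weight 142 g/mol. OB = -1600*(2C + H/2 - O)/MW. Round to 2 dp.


OB = -1600 * (2C + H/2 - O) / MW
Inner = 2*9 + 2/2 - 2 = 17.00
OB = -1600 * 17.00 / 142 = -191.55%


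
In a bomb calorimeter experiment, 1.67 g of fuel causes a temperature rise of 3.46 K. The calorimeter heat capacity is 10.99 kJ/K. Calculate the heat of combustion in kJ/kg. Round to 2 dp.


Hc = C_cal * delta_T / m_fuel
Q_released = 10.99 * 3.46 = 38.0254 kJ
m_fuel = 1.67 g = 1.67/1000 kg = 0.001670 kg
Hc = 38.0254 / 0.001670 = 22769.70 kJ/kg


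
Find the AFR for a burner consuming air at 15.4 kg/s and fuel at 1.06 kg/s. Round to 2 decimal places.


AFR = m_air / m_fuel
AFR = 15.4 / 1.06 = 14.53


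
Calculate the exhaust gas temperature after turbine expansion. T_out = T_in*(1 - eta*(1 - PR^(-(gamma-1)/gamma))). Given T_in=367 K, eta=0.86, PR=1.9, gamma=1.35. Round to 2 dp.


T_out = T_in * (1 - eta * (1 - PR^(-(gamma-1)/gamma)))
Exponent = -(1.35-1)/1.35 = -0.25925926
PR^exp = 1.9^(-0.25925926) = 0.84670193
Factor = 1 - 0.86*(1 - 0.84670193) = 0.86816366
T_out = 367 * 0.86816366 = 318.62 K


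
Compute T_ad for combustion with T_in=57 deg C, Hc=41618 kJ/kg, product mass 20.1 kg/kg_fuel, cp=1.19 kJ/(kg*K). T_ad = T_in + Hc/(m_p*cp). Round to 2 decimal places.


T_ad = T_in + Hc / (m_p * cp)
Denominator = 20.1 * 1.19 = 23.9190
Temperature rise = 41618 / 23.9190 = 1739.96 K
T_ad = 57 + 1739.96 = 1796.96 deg C


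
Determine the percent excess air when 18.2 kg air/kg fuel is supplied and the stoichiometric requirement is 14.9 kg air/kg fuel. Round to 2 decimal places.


Excess air = actual - stoichiometric = 18.2 - 14.9 = 3.30 kg/kg fuel
Excess air % = (excess / stoich) * 100 = (3.30 / 14.9) * 100 = 22.15%


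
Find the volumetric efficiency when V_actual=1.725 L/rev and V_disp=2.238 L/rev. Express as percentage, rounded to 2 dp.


eta_v = (V_actual / V_disp) * 100
Ratio = 1.725 / 2.238 = 0.7708
eta_v = 0.7708 * 100 = 77.08%


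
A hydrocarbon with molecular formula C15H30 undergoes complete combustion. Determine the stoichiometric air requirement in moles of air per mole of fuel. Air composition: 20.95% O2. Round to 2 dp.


Balanced combustion: C15H30 + 22.5 O2 -> 15 CO2 + 15 H2O
O2 needed = C + H/4 = 15 + 30/4 = 22.50 moles
Air moles = O2 / 0.2095 = 22.50 / 0.2095 = 107.40 moles air


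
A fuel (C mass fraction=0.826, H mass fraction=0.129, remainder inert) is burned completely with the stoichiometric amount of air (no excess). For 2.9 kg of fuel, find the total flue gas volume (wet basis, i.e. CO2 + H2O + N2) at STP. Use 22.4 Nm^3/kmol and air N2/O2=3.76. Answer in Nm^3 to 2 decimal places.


Per kg fuel: CO2 = (C/12 kmol)*22.4 = (0.826/12)*22.4 = 1.54187 Nm^3
Per kg fuel: H2O = (H/2 kmol)*22.4 = (0.129/2)*22.4 = 1.44480 Nm^3
O2 needed per kg fuel = C/12 + H/4 = 0.826/12 + 0.129/4 = 0.10108333 kmol
Per kg fuel: N2 = O2*3.76*22.4 = 0.10108333*3.76*22.4 = 8.51364 Nm^3
Total per kg = 1.54187 + 1.44480 + 8.51364 = 11.50031 Nm^3
Total = 11.50031 * 2.9 = 33.35 Nm^3


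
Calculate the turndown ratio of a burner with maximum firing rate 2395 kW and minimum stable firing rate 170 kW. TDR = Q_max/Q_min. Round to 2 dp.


TDR = Q_max / Q_min
TDR = 2395 / 170 = 14.09


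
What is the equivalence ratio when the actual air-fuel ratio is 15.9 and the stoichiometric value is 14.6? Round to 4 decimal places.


phi = AFR_stoich / AFR_actual
phi = 14.6 / 15.9 = 0.9182


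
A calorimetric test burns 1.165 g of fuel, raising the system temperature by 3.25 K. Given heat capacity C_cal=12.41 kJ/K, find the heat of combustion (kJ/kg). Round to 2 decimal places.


Hc = C_cal * delta_T / m_fuel
Q_released = 12.41 * 3.25 = 40.3325 kJ
m_fuel = 1.165 g = 1.165/1000 kg = 0.001165 kg
Hc = 40.3325 / 0.001165 = 34620.17 kJ/kg


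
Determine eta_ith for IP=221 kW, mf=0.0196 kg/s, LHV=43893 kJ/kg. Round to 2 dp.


eta_ith = (IP / (mf * LHV)) * 100
Denominator = 0.0196 * 43893 = 860.3028 kW
eta_ith = (221 / 860.3028) * 100 = 25.69%


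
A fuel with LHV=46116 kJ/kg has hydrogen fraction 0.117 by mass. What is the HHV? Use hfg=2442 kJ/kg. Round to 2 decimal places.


HHV = LHV + hfg * 9 * H
Water addition = 2442 * 9 * 0.117 = 2571.426 kJ/kg
HHV = 46116 + 2571.426 = 48687.43 kJ/kg


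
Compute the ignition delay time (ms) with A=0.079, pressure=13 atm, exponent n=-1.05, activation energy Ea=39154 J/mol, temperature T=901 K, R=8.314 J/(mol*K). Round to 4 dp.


tau = A * P^n * exp(Ea/(R*T))
P^n = 13^(-1.05) = 0.06766428
Ea/(R*T) = 39154/(8.314*901) = 5.226866
exp(Ea/(R*T)) = 186.208219
tau = 0.079 * 0.06766428 * 186.208219 = 0.9954 ms


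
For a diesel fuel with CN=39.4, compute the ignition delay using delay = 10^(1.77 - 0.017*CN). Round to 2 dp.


delay = 10^(1.77 - 0.017*CN)
Exponent = 1.77 - 0.017*39.4 = 1.1002
delay = 10^1.1002 = 12.60 ms


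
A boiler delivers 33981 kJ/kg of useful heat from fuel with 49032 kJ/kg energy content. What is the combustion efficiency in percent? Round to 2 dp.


Efficiency = (Q_useful / Q_fuel) * 100
Efficiency = (33981 / 49032) * 100
Efficiency = 0.6930 * 100 = 69.30%


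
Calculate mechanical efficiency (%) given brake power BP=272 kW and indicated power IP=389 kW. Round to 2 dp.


eta_mech = (BP / IP) * 100
Ratio = 272 / 389 = 0.6992
eta_mech = 0.6992 * 100 = 69.92%


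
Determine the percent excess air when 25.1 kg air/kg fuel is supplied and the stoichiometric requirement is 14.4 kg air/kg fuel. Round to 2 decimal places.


Excess air = actual - stoichiometric = 25.1 - 14.4 = 10.70 kg/kg fuel
Excess air % = (excess / stoich) * 100 = (10.70 / 14.4) * 100 = 74.31%


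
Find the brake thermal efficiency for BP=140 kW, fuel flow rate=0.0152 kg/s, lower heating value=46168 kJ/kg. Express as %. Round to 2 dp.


eta_BTE = (BP / (mf * LHV)) * 100
Denominator = 0.0152 * 46168 = 701.7536 kW
eta_BTE = (140 / 701.7536) * 100 = 19.95%


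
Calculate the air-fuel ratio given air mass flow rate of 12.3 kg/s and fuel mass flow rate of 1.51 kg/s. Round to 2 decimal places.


AFR = m_air / m_fuel
AFR = 12.3 / 1.51 = 8.15


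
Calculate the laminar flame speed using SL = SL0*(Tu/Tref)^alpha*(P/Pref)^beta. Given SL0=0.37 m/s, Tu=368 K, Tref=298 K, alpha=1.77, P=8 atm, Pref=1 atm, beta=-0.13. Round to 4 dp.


SL = SL0 * (Tu/Tref)^alpha * (P/Pref)^beta
T ratio = 368/298 = 1.23489933
(T ratio)^alpha = 1.23489933^1.77 = 1.452740
(P/Pref)^beta = 8^(-0.13) = 0.763130
SL = 0.37 * 1.452740 * 0.763130 = 0.4102 m/s


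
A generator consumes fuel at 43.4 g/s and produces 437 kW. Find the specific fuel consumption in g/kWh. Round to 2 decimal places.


SFC = (mf / BP) * 3600
Rate = 43.4 / 437 = 0.099314 g/(s*kW)
SFC = 0.099314 * 3600 = 357.53 g/kWh


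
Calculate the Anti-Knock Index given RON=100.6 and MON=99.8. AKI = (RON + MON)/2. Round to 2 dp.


AKI = (RON + MON) / 2
AKI = (100.6 + 99.8) / 2
AKI = 200.4 / 2 = 100.20


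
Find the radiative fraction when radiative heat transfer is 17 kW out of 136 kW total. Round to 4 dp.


f_rad = Q_rad / Q_total
f_rad = 17 / 136 = 0.1250


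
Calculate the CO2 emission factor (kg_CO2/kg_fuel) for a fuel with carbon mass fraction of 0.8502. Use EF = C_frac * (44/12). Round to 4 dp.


EF = C_frac * (M_CO2 / M_C)
EF = 0.8502 * (44/12)
EF = 0.8502 * 3.666667 = 3.1174 kg_CO2/kg_fuel


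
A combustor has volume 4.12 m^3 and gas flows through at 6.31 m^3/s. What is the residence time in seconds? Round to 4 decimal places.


tau = V / Q_flow
tau = 4.12 / 6.31 = 0.6529 s


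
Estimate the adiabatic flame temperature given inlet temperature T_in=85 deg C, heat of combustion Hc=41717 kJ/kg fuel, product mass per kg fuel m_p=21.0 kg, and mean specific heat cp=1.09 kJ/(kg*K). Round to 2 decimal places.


T_ad = T_in + Hc / (m_p * cp)
Denominator = 21.0 * 1.09 = 22.8900
Temperature rise = 41717 / 22.8900 = 1822.50 K
T_ad = 85 + 1822.50 = 1907.50 deg C


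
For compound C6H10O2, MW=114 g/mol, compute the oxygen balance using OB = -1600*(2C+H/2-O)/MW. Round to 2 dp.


OB = -1600 * (2C + H/2 - O) / MW
Inner = 2*6 + 10/2 - 2 = 15.00
OB = -1600 * 15.00 / 114 = -210.53%


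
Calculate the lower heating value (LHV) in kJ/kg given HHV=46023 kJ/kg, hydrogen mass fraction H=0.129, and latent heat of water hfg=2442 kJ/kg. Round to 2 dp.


LHV = HHV - hfg * 9 * H
Water correction = 2442 * 9 * 0.129 = 2835.162 kJ/kg
LHV = 46023 - 2835.162 = 43187.84 kJ/kg


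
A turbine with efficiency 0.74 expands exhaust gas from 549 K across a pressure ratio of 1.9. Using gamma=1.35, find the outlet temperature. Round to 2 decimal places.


T_out = T_in * (1 - eta * (1 - PR^(-(gamma-1)/gamma)))
Exponent = -(1.35-1)/1.35 = -0.25925926
PR^exp = 1.9^(-0.25925926) = 0.84670193
Factor = 1 - 0.74*(1 - 0.84670193) = 0.88655943
T_out = 549 * 0.88655943 = 486.72 K


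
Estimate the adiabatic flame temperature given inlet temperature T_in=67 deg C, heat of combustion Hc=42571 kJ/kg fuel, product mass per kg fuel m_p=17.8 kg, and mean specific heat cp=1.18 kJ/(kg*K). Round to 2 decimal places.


T_ad = T_in + Hc / (m_p * cp)
Denominator = 17.8 * 1.18 = 21.0040
Temperature rise = 42571 / 21.0040 = 2026.80 K
T_ad = 67 + 2026.80 = 2093.80 deg C


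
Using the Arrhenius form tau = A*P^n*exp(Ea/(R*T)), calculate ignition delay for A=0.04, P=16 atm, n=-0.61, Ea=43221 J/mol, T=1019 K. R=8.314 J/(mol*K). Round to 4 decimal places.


tau = A * P^n * exp(Ea/(R*T))
P^n = 16^(-0.61) = 0.18428365
Ea/(R*T) = 43221/(8.314*1019) = 5.101649
exp(Ea/(R*T)) = 164.292663
tau = 0.04 * 0.18428365 * 164.292663 = 1.2111 ms


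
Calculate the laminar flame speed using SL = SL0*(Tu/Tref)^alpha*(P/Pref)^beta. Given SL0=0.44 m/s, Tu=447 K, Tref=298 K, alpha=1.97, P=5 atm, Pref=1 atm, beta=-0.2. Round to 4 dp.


SL = SL0 * (Tu/Tref)^alpha * (P/Pref)^beta
T ratio = 447/298 = 1.50000000
(T ratio)^alpha = 1.50000000^1.97 = 2.222797
(P/Pref)^beta = 5^(-0.2) = 0.724780
SL = 0.44 * 2.222797 * 0.724780 = 0.7089 m/s


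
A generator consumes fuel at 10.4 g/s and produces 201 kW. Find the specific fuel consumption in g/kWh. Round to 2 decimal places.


SFC = (mf / BP) * 3600
Rate = 10.4 / 201 = 0.051741 g/(s*kW)
SFC = 0.051741 * 3600 = 186.27 g/kWh
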